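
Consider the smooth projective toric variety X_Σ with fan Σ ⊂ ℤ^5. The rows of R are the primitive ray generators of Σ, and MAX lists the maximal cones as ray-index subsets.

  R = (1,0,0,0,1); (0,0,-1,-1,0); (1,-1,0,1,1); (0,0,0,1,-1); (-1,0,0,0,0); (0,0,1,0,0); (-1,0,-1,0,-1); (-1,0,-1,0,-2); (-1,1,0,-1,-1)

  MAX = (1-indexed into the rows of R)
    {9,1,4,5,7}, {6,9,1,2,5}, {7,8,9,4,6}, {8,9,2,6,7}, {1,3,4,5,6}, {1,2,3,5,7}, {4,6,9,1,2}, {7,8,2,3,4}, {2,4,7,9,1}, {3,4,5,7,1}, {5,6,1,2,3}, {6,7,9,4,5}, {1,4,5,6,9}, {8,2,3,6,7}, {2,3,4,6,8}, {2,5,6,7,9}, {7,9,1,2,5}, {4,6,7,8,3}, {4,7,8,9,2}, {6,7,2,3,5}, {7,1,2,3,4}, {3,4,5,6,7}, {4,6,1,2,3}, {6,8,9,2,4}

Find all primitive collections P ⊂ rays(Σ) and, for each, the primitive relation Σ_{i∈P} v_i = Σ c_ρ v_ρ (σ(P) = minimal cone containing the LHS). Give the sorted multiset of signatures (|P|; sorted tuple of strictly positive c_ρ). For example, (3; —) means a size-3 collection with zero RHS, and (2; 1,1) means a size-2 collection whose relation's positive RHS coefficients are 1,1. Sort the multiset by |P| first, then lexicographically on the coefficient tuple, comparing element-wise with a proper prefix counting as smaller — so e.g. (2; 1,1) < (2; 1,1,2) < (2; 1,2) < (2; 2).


6 minimal non-faces of Δ(Σ) (on 9 rays):

  • {3,9}:  v_{3} + v_{9} = 0  ⇒ sig = (2; —)
  • {1,8}:  v_{1} + v_{8} = v_{2} + v_{4}  ⇒ sig = (2; 1,1)
  • {5,8}:  v_{5} + v_{8} = v_{6} + 2·v_{7}  ⇒ sig = (2; 1,2)
  • {1,6,7}:  v_{1} + v_{6} + v_{7} = 0  ⇒ sig = (3; —)
  • {2,4,5}:  v_{2} + v_{4} + v_{5} = v_{7}  ⇒ sig = (3; 1)
  • {2,4,6,7}:  v_{2} + v_{4} + v_{6} + v_{7} = v_{8}  ⇒ sig = (4; 1)

Signatures (|P|; sorted positive RHS coefficients), sorted:
{ (2; —),  (2; 1,1),  (2; 1,2),  (3; —),  (3; 1),  (4; 1) }


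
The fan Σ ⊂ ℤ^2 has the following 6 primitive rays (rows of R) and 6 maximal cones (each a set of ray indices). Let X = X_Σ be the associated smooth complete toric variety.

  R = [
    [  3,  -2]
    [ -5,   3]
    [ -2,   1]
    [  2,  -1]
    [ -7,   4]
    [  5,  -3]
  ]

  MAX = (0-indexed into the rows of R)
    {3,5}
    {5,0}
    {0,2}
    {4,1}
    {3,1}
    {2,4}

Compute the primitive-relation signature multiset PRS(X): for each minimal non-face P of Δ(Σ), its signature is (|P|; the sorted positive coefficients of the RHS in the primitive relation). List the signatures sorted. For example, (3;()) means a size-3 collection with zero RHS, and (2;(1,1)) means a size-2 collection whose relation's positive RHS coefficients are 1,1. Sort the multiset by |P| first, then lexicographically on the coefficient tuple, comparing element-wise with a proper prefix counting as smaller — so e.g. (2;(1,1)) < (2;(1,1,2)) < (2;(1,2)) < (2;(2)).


Primitive collections (9):

  P = {1,5}:  v_{1} + v_{5} = 0  →  sig = (2;())
  P = {2,3}:  v_{2} + v_{3} = 0  →  sig = (2;())
  P = {0,1}:  v_{0} + v_{1} = v_{2}  →  sig = (2;(1))
  P = {0,3}:  v_{0} + v_{3} = v_{5}  →  sig = (2;(1))
  P = {1,2}:  v_{1} + v_{2} = v_{4}  →  sig = (2;(1))
  P = {2,5}:  v_{2} + v_{5} = v_{0}  →  sig = (2;(1))
  P = {3,4}:  v_{3} + v_{4} = v_{1}  →  sig = (2;(1))
  P = {4,5}:  v_{4} + v_{5} = v_{2}  →  sig = (2;(1))
  P = {0,4}:  v_{0} + v_{4} = 2·v_{2}  →  sig = (2;(2))

Hence PRS(X_Σ) =
    (2;())
    (2;())
    (2;(1))
    (2;(1))
    (2;(1))
    (2;(1))
    (2;(1))
    (2;(1))
    (2;(2))


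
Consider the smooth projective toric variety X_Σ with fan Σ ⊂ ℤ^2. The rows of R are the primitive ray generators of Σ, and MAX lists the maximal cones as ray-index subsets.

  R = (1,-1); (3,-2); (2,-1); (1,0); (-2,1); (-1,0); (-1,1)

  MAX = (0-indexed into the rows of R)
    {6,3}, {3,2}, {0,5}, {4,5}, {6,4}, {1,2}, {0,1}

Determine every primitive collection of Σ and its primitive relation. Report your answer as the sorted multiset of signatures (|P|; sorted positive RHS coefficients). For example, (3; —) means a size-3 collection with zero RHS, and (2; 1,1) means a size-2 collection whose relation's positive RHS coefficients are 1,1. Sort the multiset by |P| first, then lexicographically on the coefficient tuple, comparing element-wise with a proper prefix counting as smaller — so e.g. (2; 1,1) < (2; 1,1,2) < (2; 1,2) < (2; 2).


14 minimal non-faces of Δ(Σ) (on 7 rays):

  P={0,6}:  v_{0} + v_{6} = 0  ⟹  sig = (2; —)
  P={2,4}:  v_{2} + v_{4} = 0  ⟹  sig = (2; —)
  P={3,5}:  v_{3} + v_{5} = 0  ⟹  sig = (2; —)
  P={0,2}:  v_{0} + v_{2} = v_{1}  ⟹  sig = (2; 1)
  P={0,3}:  v_{0} + v_{3} = v_{2}  ⟹  sig = (2; 1)
  P={0,4}:  v_{0} + v_{4} = v_{5}  ⟹  sig = (2; 1)
  P={1,4}:  v_{1} + v_{4} = v_{0}  ⟹  sig = (2; 1)
  P={1,6}:  v_{1} + v_{6} = v_{2}  ⟹  sig = (2; 1)
  P={2,5}:  v_{2} + v_{5} = v_{0}  ⟹  sig = (2; 1)
  P={2,6}:  v_{2} + v_{6} = v_{3}  ⟹  sig = (2; 1)
  P={3,4}:  v_{3} + v_{4} = v_{6}  ⟹  sig = (2; 1)
  P={5,6}:  v_{5} + v_{6} = v_{4}  ⟹  sig = (2; 1)
  P={1,3}:  v_{1} + v_{3} = 2·v_{2}  ⟹  sig = (2; 2)
  P={1,5}:  v_{1} + v_{5} = 2·v_{0}  ⟹  sig = (2; 2)

Hence PRS(X_Σ) =
    (2; —)
    (2; —)
    (2; —)
    (2; 1)
    (2; 1)
    (2; 1)
    (2; 1)
    (2; 1)
    (2; 1)
    (2; 1)
    (2; 1)
    (2; 1)
    (2; 2)
    (2; 2)


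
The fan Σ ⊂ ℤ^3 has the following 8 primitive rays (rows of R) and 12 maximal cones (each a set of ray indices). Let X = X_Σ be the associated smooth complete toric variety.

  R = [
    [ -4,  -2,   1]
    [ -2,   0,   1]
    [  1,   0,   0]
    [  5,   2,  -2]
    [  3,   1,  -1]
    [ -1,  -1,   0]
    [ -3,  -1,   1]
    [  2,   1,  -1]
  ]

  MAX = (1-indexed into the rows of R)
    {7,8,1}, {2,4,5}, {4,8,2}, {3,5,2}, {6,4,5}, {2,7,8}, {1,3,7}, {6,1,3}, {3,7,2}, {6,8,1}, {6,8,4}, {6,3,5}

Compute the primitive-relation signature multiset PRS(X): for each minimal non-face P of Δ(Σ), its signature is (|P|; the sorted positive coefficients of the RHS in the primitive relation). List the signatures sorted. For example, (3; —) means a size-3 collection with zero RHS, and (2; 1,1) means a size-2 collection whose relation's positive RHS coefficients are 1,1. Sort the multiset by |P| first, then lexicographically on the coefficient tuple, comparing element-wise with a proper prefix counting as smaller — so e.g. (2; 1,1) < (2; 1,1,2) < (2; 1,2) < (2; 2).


Primitive collections (10):

  P={5,7}:  v_{5} + v_{7} = 0  ⟹  sig = (2; —)
  P={1,5}:  v_{1} + v_{5} = v_{6}  ⟹  sig = (2; 1)
  P={2,6}:  v_{2} + v_{6} = v_{7}  ⟹  sig = (2; 1)
  P={3,8}:  v_{3} + v_{8} = v_{5}  ⟹  sig = (2; 1)
  P={4,7}:  v_{4} + v_{7} = v_{8}  ⟹  sig = (2; 1)
  P={5,8}:  v_{5} + v_{8} = v_{4}  ⟹  sig = (2; 1)
  P={6,7}:  v_{6} + v_{7} = v_{1}  ⟹  sig = (2; 1)
  P={1,4}:  v_{1} + v_{4} = v_{6} + v_{8}  ⟹  sig = (2; 1,1)
  P={1,2}:  v_{1} + v_{2} = 2·v_{7}  ⟹  sig = (2; 2)
  P={3,4}:  v_{3} + v_{4} = 2·v_{5}  ⟹  sig = (2; 2)

Signatures (|P|; sorted positive RHS coefficients), sorted:
    |P|=2: 10 collections, coeffs (), (1), (1), (1), (1), (1), (1), (1,1), (2), (2)


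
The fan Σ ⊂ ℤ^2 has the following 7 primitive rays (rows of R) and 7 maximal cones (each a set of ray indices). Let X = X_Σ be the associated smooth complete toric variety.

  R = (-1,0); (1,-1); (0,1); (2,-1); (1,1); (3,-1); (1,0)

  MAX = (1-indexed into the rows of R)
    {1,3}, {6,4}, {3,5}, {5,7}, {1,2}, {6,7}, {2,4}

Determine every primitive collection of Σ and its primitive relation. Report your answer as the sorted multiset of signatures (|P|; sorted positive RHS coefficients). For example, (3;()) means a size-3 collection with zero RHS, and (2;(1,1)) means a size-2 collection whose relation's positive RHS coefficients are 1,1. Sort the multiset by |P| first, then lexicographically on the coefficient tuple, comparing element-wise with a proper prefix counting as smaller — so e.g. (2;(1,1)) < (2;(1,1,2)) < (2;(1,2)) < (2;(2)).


Σ has 14 primitive collections:

  • {1,7}:  v_{1} + v_{7} = 0  so sig = (2;())
  • {1,4}:  v_{1} + v_{4} = v_{2}  so sig = (2;(1))
  • {1,5}:  v_{1} + v_{5} = v_{3}  so sig = (2;(1))
  • {1,6}:  v_{1} + v_{6} = v_{4}  so sig = (2;(1))
  • {2,3}:  v_{2} + v_{3} = v_{7}  so sig = (2;(1))
  • {2,7}:  v_{2} + v_{7} = v_{4}  so sig = (2;(1))
  • {3,7}:  v_{3} + v_{7} = v_{5}  so sig = (2;(1))
  • {4,7}:  v_{4} + v_{7} = v_{6}  so sig = (2;(1))
  • {2,5}:  v_{2} + v_{5} = 2·v_{7}  so sig = (2;(2))
  • {2,6}:  v_{2} + v_{6} = 2·v_{4}  so sig = (2;(2))
  • {3,4}:  v_{3} + v_{4} = 2·v_{7}  so sig = (2;(2))
  • {3,6}:  v_{3} + v_{6} = 3·v_{7}  so sig = (2;(3))
  • {4,5}:  v_{4} + v_{5} = 3·v_{7}  so sig = (2;(3))
  • {5,6}:  v_{5} + v_{6} = 4·v_{7}  so sig = (2;(4))

Hence PRS(X_Σ) =
{ (2;()),  (2;(1)) ×7,  (2;(2)) ×3,  (2;(3)) ×2,  (2;(4)) }


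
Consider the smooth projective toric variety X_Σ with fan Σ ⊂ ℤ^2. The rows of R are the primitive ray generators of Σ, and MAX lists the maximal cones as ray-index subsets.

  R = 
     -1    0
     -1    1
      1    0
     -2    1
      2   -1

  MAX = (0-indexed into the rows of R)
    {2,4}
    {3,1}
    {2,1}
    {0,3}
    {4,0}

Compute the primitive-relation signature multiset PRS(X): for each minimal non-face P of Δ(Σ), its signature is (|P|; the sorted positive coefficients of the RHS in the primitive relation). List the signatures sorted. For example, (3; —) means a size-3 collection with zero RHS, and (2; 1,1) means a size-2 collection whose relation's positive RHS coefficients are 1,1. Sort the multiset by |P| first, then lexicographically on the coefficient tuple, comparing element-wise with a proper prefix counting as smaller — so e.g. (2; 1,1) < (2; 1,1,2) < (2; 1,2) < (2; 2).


5 minimal non-faces of Δ(Σ) (on 5 rays):

  • {0,2}:  v_{0} + v_{2} = 0 — sig = (2; —)
  • {3,4}:  v_{3} + v_{4} = 0 — sig = (2; —)
  • {0,1}:  v_{0} + v_{1} = v_{3} — sig = (2; 1)
  • {1,4}:  v_{1} + v_{4} = v_{2} — sig = (2; 1)
  • {2,3}:  v_{2} + v_{3} = v_{1} — sig = (2; 1)

Hence PRS(X_Σ) =
{ (2; —) ×2,  (2; 1) ×3 }


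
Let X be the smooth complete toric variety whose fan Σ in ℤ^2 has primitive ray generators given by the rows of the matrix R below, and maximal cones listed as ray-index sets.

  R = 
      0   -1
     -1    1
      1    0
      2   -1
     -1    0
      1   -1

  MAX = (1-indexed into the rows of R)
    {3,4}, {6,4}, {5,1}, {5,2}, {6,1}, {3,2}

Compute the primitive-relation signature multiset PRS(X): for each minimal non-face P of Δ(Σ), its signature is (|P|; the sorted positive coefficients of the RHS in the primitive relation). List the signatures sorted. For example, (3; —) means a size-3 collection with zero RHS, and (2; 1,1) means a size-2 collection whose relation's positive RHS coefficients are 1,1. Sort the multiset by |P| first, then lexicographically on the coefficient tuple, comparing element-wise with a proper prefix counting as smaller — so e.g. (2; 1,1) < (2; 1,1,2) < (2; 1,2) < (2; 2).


9 minimal non-faces of Δ(Σ) (on 6 rays):

  P = {2,6}:  v_{2} + v_{6} = 0  ⇒ sig = (2; —)
  P = {3,5}:  v_{3} + v_{5} = 0  ⇒ sig = (2; —)
  P = {1,2}:  v_{1} + v_{2} = v_{5}  ⇒ sig = (2; 1)
  P = {1,3}:  v_{1} + v_{3} = v_{6}  ⇒ sig = (2; 1)
  P = {2,4}:  v_{2} + v_{4} = v_{3}  ⇒ sig = (2; 1)
  P = {3,6}:  v_{3} + v_{6} = v_{4}  ⇒ sig = (2; 1)
  P = {4,5}:  v_{4} + v_{5} = v_{6}  ⇒ sig = (2; 1)
  P = {5,6}:  v_{5} + v_{6} = v_{1}  ⇒ sig = (2; 1)
  P = {1,4}:  v_{1} + v_{4} = 2·v_{6}  ⇒ sig = (2; 2)

so the primitive-relation signature multiset is
[(2; —), (2; —), (2; 1), (2; 1), (2; 1), (2; 1), (2; 1), (2; 1), (2; 2)]


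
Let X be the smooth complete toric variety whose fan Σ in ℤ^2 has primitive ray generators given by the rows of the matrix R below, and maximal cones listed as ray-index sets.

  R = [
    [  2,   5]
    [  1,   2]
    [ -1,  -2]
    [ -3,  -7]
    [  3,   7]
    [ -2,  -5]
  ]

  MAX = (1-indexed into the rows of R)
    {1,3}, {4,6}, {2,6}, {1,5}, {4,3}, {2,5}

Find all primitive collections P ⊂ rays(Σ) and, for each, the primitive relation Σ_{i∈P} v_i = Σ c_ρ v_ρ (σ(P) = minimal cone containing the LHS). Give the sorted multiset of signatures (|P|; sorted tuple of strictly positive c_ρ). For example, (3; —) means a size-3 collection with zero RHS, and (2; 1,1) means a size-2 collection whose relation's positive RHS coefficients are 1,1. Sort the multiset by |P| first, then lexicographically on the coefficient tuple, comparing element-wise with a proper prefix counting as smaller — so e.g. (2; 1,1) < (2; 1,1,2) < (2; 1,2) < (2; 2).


Σ has 9 primitive collections:

  {1,6}:  v_{1} + v_{6} = 0 — sig = (2; —)
  {2,3}:  v_{2} + v_{3} = 0 — sig = (2; —)
  {4,5}:  v_{4} + v_{5} = 0 — sig = (2; —)
  {1,2}:  v_{1} + v_{2} = v_{5} — sig = (2; 1)
  {1,4}:  v_{1} + v_{4} = v_{3} — sig = (2; 1)
  {2,4}:  v_{2} + v_{4} = v_{6} — sig = (2; 1)
  {3,5}:  v_{3} + v_{5} = v_{1} — sig = (2; 1)
  {3,6}:  v_{3} + v_{6} = v_{4} — sig = (2; 1)
  {5,6}:  v_{5} + v_{6} = v_{2} — sig = (2; 1)

Hence PRS(X_Σ) =
    |P|=2: 9 collections, coeffs (), (), (), (1), (1), (1), (1), (1), (1)


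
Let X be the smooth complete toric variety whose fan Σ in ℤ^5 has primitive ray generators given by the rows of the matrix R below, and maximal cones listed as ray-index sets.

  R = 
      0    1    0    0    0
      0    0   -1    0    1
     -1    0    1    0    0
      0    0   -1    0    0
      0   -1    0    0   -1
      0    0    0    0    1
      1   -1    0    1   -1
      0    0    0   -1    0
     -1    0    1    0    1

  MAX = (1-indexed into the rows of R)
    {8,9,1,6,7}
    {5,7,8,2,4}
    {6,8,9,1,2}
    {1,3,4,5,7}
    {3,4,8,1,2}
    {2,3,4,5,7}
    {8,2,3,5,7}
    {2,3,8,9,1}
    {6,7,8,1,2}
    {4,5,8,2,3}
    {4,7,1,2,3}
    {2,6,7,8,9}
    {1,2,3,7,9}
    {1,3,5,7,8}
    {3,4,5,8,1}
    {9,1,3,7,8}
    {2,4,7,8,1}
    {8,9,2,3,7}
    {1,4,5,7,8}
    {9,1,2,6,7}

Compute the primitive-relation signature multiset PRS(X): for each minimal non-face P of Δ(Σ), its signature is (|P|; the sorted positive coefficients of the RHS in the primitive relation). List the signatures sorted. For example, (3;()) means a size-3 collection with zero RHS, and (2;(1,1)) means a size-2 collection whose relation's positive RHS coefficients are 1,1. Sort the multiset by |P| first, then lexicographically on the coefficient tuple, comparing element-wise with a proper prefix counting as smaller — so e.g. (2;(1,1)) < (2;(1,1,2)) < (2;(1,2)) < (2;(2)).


9 minimal non-faces of Δ(Σ) (on 9 rays):

  • {3,6}:  v_{3} + v_{6} = v_{9} ; sig = (2;(1))
  • {4,6}:  v_{4} + v_{6} = v_{2} ; sig = (2;(1))
  • {4,9}:  v_{4} + v_{9} = v_{2} + v_{3} ; sig = (2;(1,1))
  • {5,6}:  v_{5} + v_{6} = v_{2} + v_{3} + v_{7} + v_{8} ; sig = (2;(1,1,1,1))
  • {5,9}:  v_{5} + v_{9} = v_{2} + 2·v_{3} + v_{7} + v_{8} ; sig = (2;(1,1,1,2))
  • {1,2,5}:  v_{1} + v_{2} + v_{5} = v_{4} ; sig = (3;(1))
  • {3,4,7,8}:  v_{3} + v_{4} + v_{7} + v_{8} = v_{5} ; sig = (4;(1))
  • {1,2,3,7,8}:  v_{1} + v_{2} + v_{3} + v_{7} + v_{8} = 0 ; sig = (5;())
  • {1,2,7,8,9}:  v_{1} + v_{2} + v_{7} + v_{8} + v_{9} = v_{6} ; sig = (5;(1))

so the primitive-relation signature multiset is
    |P|=2: 5 collections, coeffs (1), (1), (1,1), (1,1,1,1), (1,1,1,2)
    |P|=3: 1 collection, coeffs (1)
    |P|=4: 1 collection, coeffs (1)
    |P|=5: 2 collections, coeffs (), (1)


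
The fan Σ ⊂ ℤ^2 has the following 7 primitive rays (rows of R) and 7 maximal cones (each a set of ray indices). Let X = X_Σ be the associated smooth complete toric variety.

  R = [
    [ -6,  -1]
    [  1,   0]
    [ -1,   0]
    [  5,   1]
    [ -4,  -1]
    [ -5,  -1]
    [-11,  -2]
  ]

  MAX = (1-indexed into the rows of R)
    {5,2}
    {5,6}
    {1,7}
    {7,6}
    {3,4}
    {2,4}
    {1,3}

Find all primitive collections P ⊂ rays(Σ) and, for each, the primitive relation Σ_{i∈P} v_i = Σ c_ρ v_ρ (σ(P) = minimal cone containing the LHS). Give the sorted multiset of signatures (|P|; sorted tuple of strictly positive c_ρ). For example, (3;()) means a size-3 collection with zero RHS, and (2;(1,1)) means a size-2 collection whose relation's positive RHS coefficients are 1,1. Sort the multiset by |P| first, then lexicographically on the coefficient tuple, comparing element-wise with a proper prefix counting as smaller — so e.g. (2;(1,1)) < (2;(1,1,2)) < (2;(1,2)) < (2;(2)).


|primitive collections| = 14. Relations:

  P={2,3}:  v_{2} + v_{3} = 0 ; sig = (2;())
  P={4,6}:  v_{4} + v_{6} = 0 ; sig = (2;())
  P={1,2}:  v_{1} + v_{2} = v_{6} ; sig = (2;(1))
  P={1,4}:  v_{1} + v_{4} = v_{3} ; sig = (2;(1))
  P={1,6}:  v_{1} + v_{6} = v_{7} ; sig = (2;(1))
  P={2,6}:  v_{2} + v_{6} = v_{5} ; sig = (2;(1))
  P={3,5}:  v_{3} + v_{5} = v_{6} ; sig = (2;(1))
  P={3,6}:  v_{3} + v_{6} = v_{1} ; sig = (2;(1))
  P={4,5}:  v_{4} + v_{5} = v_{2} ; sig = (2;(1))
  P={4,7}:  v_{4} + v_{7} = v_{1} ; sig = (2;(1))
  P={1,5}:  v_{1} + v_{5} = 2·v_{6} ; sig = (2;(2))
  P={2,7}:  v_{2} + v_{7} = 2·v_{6} ; sig = (2;(2))
  P={3,7}:  v_{3} + v_{7} = 2·v_{1} ; sig = (2;(2))
  P={5,7}:  v_{5} + v_{7} = 3·v_{6} ; sig = (2;(3))

so the primitive-relation signature multiset is
[(2;()), (2;()), (2;(1)), (2;(1)), (2;(1)), (2;(1)), (2;(1)), (2;(1)), (2;(1)), (2;(1)), (2;(2)), (2;(2)), (2;(2)), (2;(3))]


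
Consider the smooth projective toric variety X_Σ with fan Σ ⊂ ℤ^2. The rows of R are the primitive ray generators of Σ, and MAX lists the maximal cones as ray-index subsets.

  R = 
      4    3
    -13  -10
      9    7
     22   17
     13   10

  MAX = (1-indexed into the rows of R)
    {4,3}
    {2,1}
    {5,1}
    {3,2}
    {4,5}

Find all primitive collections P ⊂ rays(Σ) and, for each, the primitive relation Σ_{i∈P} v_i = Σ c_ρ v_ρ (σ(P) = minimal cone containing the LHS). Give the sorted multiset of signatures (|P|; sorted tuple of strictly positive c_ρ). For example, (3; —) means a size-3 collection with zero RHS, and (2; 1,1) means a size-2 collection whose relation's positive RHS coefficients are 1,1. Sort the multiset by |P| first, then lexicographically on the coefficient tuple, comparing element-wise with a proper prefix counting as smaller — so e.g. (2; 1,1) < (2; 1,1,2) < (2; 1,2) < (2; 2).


The 5 primitive collections of Σ (r=5, n=2):

  P = {2,5}:  v_{2} + v_{5} = 0 — sig = (2; —)
  P = {1,3}:  v_{1} + v_{3} = v_{5} — sig = (2; 1)
  P = {2,4}:  v_{2} + v_{4} = v_{3} — sig = (2; 1)
  P = {3,5}:  v_{3} + v_{5} = v_{4} — sig = (2; 1)
  P = {1,4}:  v_{1} + v_{4} = 2·v_{5} — sig = (2; 2)

Signatures (|P|; sorted positive RHS coefficients), sorted:
    (2; —)
    (2; 1)
    (2; 1)
    (2; 1)
    (2; 2)


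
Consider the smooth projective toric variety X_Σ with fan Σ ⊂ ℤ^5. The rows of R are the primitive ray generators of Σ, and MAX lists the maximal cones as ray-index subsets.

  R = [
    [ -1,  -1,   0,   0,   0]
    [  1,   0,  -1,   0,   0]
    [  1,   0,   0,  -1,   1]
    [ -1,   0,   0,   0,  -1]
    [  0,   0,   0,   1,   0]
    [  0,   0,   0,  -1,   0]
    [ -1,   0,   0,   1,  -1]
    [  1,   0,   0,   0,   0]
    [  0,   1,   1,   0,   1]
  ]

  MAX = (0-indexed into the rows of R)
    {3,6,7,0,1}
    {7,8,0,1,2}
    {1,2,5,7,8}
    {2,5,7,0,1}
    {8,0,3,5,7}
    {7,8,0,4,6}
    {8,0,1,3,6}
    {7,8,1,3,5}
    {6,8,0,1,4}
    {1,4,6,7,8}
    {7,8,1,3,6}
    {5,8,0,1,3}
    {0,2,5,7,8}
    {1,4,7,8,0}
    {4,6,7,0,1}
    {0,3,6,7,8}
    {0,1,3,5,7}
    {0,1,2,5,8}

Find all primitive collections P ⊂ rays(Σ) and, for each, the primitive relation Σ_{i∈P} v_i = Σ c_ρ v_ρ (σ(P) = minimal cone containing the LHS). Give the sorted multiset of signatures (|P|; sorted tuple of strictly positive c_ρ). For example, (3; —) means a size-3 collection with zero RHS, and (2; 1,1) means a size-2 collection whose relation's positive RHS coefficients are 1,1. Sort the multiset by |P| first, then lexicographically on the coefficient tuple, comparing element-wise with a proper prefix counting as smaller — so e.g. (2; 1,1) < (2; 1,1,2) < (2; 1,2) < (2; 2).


9 collections generate NE(X_Σ); each relation:

  {2,6}:  v_{2} + v_{6} = 0 ; sig = (2; —)
  {4,5}:  v_{4} + v_{5} = 0 ; sig = (2; —)
  {2,3}:  v_{2} + v_{3} = v_{5} ; sig = (2; 1)
  {3,4}:  v_{3} + v_{4} = v_{6} ; sig = (2; 1)
  {5,6}:  v_{5} + v_{6} = v_{3} ; sig = (2; 1)
  {2,4}:  v_{2} + v_{4} = v_{0} + v_{1} + v_{7} + v_{8} ; sig = (2; 1,1,1,1)
  {0,1,3,7,8}:  v_{0} + v_{1} + v_{3} + v_{7} + v_{8} = 0 ; sig = (5; —)
  {0,1,5,7,8}:  v_{0} + v_{1} + v_{5} + v_{7} + v_{8} = v_{2} ; sig = (5; 1)
  {0,1,6,7,8}:  v_{0} + v_{1} + v_{6} + v_{7} + v_{8} = v_{4} ; sig = (5; 1)

Sorted signature multiset PRS(X):
[(2; —), (2; —), (2; 1), (2; 1), (2; 1), (2; 1,1,1,1), (5; —), (5; 1), (5; 1)]


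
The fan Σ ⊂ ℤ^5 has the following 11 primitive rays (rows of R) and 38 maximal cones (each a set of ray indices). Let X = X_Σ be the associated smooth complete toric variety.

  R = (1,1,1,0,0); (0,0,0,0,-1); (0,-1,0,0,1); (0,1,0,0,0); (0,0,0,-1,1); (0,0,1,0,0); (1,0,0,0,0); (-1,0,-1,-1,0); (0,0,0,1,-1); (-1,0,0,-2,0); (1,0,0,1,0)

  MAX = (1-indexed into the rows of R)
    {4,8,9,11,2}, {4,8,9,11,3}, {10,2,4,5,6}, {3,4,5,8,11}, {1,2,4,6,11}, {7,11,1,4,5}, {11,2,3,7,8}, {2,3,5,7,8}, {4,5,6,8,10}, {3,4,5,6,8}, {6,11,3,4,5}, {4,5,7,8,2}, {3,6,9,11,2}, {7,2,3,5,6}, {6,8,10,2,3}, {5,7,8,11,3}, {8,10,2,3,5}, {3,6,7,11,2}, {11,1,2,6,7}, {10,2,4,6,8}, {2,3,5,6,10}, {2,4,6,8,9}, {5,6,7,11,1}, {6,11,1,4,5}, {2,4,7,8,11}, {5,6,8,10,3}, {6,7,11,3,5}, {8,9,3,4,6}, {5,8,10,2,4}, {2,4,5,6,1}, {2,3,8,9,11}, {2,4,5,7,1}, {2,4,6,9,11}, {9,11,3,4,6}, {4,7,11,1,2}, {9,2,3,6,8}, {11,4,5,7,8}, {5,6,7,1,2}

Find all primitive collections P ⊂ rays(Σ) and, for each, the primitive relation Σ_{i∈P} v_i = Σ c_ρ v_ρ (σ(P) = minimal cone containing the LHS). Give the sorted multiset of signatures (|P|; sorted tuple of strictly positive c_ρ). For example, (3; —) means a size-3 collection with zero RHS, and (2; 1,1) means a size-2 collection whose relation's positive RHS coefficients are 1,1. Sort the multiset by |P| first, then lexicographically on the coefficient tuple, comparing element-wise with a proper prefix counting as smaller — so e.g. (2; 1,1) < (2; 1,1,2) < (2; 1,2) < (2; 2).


The 17 primitive collections of Σ (r=11, n=5):

  • {5,9}:  v_{5} + v_{9} = 0 ; sig = (2; —)
  • {7,9}:  v_{7} + v_{9} = v_{2} + v_{11} ; sig = (2; 1,1)
  • {10,11}:  v_{10} + v_{11} = v_{2} + v_{5} ; sig = (2; 1,1)
  • {1,3}:  v_{1} + v_{3} = v_{5} + v_{6} + v_{11} ; sig = (2; 1,1,1)
  • {1,8}:  v_{1} + v_{8} = v_{2} + v_{4} + v_{5} ; sig = (2; 1,1,1)
  • {9,10}:  v_{9} + v_{10} = v_{2} + v_{6} + v_{8} ; sig = (2; 1,1,1)
  • {1,9}:  v_{1} + v_{9} = v_{2} + v_{4} + v_{6} + v_{11} ; sig = (2; 1,1,1,1)
  • {1,10}:  v_{1} + v_{10} = 2·v_{2} + v_{4} + 2·v_{5} + v_{6} ; sig = (2; 1,1,2,2)
  • {7,10}:  v_{7} + v_{10} = 2·v_{2} + 2·v_{5} ; sig = (2; 2,2)
  • {2,3,4}:  v_{2} + v_{3} + v_{4} = 0 ; sig = (3; —)
  • {6,8,11}:  v_{6} + v_{8} + v_{11} = 0 ; sig = (3; —)
  • {2,5,11}:  v_{2} + v_{5} + v_{11} = v_{7} ; sig = (3; 1)
  • {4,6,7}:  v_{4} + v_{6} + v_{7} = v_{1} ; sig = (3; 1)
  • {3,4,7}:  v_{3} + v_{4} + v_{7} = v_{5} + v_{11} ; sig = (3; 1,1)
  • {6,7,8}:  v_{6} + v_{7} + v_{8} = v_{2} + v_{5} ; sig = (3; 1,1)
  • {3,4,10}:  v_{3} + v_{4} + v_{10} = v_{5} + v_{6} + v_{8} ; sig = (3; 1,1,1)
  • {2,5,6,8}:  v_{2} + v_{5} + v_{6} + v_{8} = v_{10} ; sig = (4; 1)

so the primitive-relation signature multiset is
[(2; —), (2; 1,1), (2; 1,1), (2; 1,1,1), (2; 1,1,1), (2; 1,1,1), (2; 1,1,1,1), (2; 1,1,2,2), (2; 2,2), (3; —), (3; —), (3; 1), (3; 1), (3; 1,1), (3; 1,1), (3; 1,1,1), (4; 1)]


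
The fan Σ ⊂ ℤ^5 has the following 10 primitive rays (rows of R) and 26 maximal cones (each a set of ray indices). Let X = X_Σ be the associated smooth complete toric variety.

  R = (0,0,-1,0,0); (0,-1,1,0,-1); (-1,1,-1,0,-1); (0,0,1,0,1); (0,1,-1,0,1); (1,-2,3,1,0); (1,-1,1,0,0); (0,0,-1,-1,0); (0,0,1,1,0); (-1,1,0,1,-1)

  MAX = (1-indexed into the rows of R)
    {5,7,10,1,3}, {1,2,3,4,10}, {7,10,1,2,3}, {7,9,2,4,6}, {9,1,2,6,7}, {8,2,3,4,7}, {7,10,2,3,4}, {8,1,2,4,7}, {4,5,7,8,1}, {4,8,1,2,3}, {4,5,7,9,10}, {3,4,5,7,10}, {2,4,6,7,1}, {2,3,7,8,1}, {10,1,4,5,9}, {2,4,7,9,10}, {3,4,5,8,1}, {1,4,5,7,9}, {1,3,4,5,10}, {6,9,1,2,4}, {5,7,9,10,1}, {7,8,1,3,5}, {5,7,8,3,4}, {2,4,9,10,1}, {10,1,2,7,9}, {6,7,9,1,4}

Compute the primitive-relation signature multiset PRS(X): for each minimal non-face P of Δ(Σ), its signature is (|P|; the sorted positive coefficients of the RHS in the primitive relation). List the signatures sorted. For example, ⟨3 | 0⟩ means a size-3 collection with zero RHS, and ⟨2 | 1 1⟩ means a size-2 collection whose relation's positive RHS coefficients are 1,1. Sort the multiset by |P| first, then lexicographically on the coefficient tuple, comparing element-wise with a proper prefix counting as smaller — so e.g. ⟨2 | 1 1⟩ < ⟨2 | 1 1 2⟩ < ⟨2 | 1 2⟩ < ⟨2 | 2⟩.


11 collections generate NE(X_Σ); each relation:

  P={2,5}:  v_{2} + v_{5} = 0  →  sig = ⟨2 | 0⟩
  P={8,9}:  v_{8} + v_{9} = 0  →  sig = ⟨2 | 0⟩
  P={3,9}:  v_{3} + v_{9} = v_{10}  →  sig = ⟨2 | 1⟩
  P={8,10}:  v_{8} + v_{10} = v_{3}  →  sig = ⟨2 | 1⟩
  P={3,6}:  v_{3} + v_{6} = v_{2} + v_{9}  →  sig = ⟨2 | 1 1⟩
  P={5,6}:  v_{5} + v_{6} = v_{1} + v_{4} + v_{7} + v_{9}  →  sig = ⟨2 | 1 1 1 1⟩
  P={6,8}:  v_{6} + v_{8} = v_{1} + v_{2} + v_{4} + v_{7}  →  sig = ⟨2 | 1 1 1 1⟩
  P={6,10}:  v_{6} + v_{10} = v_{2} + 2·v_{9}  →  sig = ⟨2 | 1 2⟩
  P={1,3,4,7}:  v_{1} + v_{3} + v_{4} + v_{7} = 0  →  sig = ⟨4 | 0⟩
  P={1,4,7,10}:  v_{1} + v_{4} + v_{7} + v_{10} = v_{9}  →  sig = ⟨4 | 1⟩
  P={1,2,4,7,9}:  v_{1} + v_{2} + v_{4} + v_{7} + v_{9} = v_{6}  →  sig = ⟨5 | 1⟩

Signatures (|P|; sorted positive RHS coefficients), sorted:
    ⟨2 | 0⟩
    ⟨2 | 0⟩
    ⟨2 | 1⟩
    ⟨2 | 1⟩
    ⟨2 | 1 1⟩
    ⟨2 | 1 1 1 1⟩
    ⟨2 | 1 1 1 1⟩
    ⟨2 | 1 2⟩
    ⟨4 | 0⟩
    ⟨4 | 1⟩
    ⟨5 | 1⟩


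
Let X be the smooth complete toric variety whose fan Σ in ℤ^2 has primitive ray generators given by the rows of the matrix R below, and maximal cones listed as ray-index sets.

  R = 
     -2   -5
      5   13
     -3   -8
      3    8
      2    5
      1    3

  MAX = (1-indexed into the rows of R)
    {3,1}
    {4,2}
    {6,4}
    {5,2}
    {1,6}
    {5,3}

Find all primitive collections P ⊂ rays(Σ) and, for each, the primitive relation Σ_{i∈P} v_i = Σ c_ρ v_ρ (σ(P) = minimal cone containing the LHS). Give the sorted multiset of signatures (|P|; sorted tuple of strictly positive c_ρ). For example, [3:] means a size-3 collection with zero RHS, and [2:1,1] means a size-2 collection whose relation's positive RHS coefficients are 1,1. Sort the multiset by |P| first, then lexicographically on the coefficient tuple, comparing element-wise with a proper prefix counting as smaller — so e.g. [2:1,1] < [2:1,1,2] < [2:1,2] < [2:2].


Δ(Σ) — 6 vertices, 9 min non-faces:

  {1,5}:  v_{1} + v_{5} = 0 — sig = [2:]
  {3,4}:  v_{3} + v_{4} = 0 — sig = [2:]
  {1,2}:  v_{1} + v_{2} = v_{4} — sig = [2:1]
  {1,4}:  v_{1} + v_{4} = v_{6} — sig = [2:1]
  {2,3}:  v_{2} + v_{3} = v_{5} — sig = [2:1]
  {3,6}:  v_{3} + v_{6} = v_{1} — sig = [2:1]
  {4,5}:  v_{4} + v_{5} = v_{2} — sig = [2:1]
  {5,6}:  v_{5} + v_{6} = v_{4} — sig = [2:1]
  {2,6}:  v_{2} + v_{6} = 2·v_{4} — sig = [2:2]

Signatures (|P|; sorted positive RHS coefficients), sorted:
    |P|=2: 9 collections, coeffs (), (), (1), (1), (1), (1), (1), (1), (2)


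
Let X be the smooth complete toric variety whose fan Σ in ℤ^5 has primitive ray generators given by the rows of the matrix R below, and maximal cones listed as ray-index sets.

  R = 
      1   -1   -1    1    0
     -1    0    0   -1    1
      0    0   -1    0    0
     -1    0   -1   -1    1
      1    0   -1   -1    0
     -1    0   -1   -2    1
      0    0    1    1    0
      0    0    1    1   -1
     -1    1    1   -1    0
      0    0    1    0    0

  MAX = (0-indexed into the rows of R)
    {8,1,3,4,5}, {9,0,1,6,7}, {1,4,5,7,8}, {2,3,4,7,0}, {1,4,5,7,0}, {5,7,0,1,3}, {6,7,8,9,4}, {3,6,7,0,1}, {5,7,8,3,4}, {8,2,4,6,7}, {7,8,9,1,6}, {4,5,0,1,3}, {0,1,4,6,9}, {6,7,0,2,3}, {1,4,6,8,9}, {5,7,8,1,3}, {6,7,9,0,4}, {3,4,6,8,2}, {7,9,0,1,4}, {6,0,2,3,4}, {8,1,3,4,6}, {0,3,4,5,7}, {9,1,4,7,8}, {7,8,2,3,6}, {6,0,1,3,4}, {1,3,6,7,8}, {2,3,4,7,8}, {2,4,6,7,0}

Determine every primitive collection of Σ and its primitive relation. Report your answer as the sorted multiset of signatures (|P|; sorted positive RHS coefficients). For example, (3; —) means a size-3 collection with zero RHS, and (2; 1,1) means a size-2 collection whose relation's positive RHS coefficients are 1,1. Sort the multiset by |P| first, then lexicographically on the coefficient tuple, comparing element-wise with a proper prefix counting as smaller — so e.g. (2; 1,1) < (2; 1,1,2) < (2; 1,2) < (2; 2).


Primitive collections (10):

  P = {0,8}:  v_{0} + v_{8} = 0 — sig = (2; —)
  P = {2,9}:  v_{2} + v_{9} = 0 — sig = (2; —)
  P = {1,2}:  v_{1} + v_{2} = v_{3} — sig = (2; 1)
  P = {3,9}:  v_{3} + v_{9} = v_{1} — sig = (2; 1)
  P = {5,6}:  v_{5} + v_{6} = v_{1} — sig = (2; 1)
  P = {2,5}:  v_{2} + v_{5} = 2·v_{3} + v_{4} + v_{7} — sig = (2; 1,1,2)
  P = {5,9}:  v_{5} + v_{9} = 2·v_{1} + v_{4} + v_{7} — sig = (2; 1,1,2)
  P = {3,4,6,7}:  v_{3} + v_{4} + v_{6} + v_{7} = 0 — sig = (4; —)
  P = {1,3,4,7}:  v_{1} + v_{3} + v_{4} + v_{7} = v_{5} — sig = (4; 1)
  P = {1,4,6,7}:  v_{1} + v_{4} + v_{6} + v_{7} = v_{9} — sig = (4; 1)

Signatures (|P|; sorted positive RHS coefficients), sorted:
[(2; —), (2; —), (2; 1), (2; 1), (2; 1), (2; 1,1,2), (2; 1,1,2), (4; —), (4; 1), (4; 1)]


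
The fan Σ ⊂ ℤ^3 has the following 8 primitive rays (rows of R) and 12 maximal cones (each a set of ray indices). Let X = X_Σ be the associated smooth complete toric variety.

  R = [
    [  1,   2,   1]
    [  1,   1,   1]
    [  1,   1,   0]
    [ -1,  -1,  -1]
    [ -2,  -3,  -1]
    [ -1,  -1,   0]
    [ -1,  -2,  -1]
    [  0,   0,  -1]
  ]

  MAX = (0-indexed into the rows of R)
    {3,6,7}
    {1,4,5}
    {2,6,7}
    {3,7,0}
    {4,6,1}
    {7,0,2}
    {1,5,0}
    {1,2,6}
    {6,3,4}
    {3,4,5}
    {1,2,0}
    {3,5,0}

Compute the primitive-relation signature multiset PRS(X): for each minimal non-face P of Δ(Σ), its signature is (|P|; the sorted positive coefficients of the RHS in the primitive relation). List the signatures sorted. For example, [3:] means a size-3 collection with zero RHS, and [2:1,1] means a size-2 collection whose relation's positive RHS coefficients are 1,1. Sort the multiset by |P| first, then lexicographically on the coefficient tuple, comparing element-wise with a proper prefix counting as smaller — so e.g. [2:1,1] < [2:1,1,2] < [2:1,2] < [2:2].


Δ(Σ) — 8 vertices, 10 min non-faces:

  P={0,6}:  v_{0} + v_{6} = 0  ⟹  sig = [2:]
  P={1,3}:  v_{1} + v_{3} = 0  ⟹  sig = [2:]
  P={2,5}:  v_{2} + v_{5} = 0  ⟹  sig = [2:]
  P={0,4}:  v_{0} + v_{4} = v_{5}  ⟹  sig = [2:1]
  P={1,7}:  v_{1} + v_{7} = v_{2}  ⟹  sig = [2:1]
  P={2,3}:  v_{2} + v_{3} = v_{7}  ⟹  sig = [2:1]
  P={2,4}:  v_{2} + v_{4} = v_{6}  ⟹  sig = [2:1]
  P={5,6}:  v_{5} + v_{6} = v_{4}  ⟹  sig = [2:1]
  P={5,7}:  v_{5} + v_{7} = v_{3}  ⟹  sig = [2:1]
  P={4,7}:  v_{4} + v_{7} = v_{3} + v_{6}  ⟹  sig = [2:1,1]

Signatures (|P|; sorted positive RHS coefficients), sorted:
{ [2:] ×3,  [2:1] ×6,  [2:1,1] }


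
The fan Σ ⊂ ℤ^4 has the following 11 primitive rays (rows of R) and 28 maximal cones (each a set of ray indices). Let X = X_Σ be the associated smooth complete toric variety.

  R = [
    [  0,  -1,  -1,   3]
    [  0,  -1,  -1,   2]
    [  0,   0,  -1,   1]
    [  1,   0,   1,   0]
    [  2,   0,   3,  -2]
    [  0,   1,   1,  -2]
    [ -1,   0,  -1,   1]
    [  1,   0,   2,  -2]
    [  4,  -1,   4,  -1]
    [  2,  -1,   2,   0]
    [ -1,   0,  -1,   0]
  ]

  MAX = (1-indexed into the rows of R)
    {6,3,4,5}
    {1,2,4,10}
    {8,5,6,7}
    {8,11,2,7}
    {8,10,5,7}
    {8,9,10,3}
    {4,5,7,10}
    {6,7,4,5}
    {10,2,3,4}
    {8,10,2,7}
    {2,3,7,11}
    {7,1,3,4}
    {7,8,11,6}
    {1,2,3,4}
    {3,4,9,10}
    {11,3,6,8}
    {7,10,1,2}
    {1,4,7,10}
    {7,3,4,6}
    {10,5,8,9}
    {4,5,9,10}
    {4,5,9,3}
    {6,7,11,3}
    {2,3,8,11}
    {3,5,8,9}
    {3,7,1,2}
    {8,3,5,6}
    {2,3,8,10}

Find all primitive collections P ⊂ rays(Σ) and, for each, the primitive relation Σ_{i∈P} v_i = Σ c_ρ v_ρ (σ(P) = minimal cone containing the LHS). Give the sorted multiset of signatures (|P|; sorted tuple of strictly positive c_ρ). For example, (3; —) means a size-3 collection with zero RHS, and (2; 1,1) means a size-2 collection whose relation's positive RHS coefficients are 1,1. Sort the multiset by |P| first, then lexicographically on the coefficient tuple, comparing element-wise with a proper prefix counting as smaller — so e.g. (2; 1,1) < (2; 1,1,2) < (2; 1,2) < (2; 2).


Minimal non-faces — 22 found among 11 rays, 28 max cones:

  P = {2,6}:  v_{2} + v_{6} = 0  ⟹  sig = (2; —)
  P = {4,11}:  v_{4} + v_{11} = 0  ⟹  sig = (2; —)
  P = {2,5}:  v_{2} + v_{5} = v_{10}  ⟹  sig = (2; 1)
  P = {4,8}:  v_{4} + v_{8} = v_{5}  ⟹  sig = (2; 1)
  P = {5,11}:  v_{5} + v_{11} = v_{8}  ⟹  sig = (2; 1)
  P = {6,10}:  v_{6} + v_{10} = v_{5}  ⟹  sig = (2; 1)
  P = {1,6}:  v_{1} + v_{6} = v_{4} + v_{7}  ⟹  sig = (2; 1,1)
  P = {1,8}:  v_{1} + v_{8} = v_{7} + v_{10}  ⟹  sig = (2; 1,1)
  P = {1,11}:  v_{1} + v_{11} = v_{2} + v_{7}  ⟹  sig = (2; 1,1)
  P = {7,9}:  v_{7} + v_{9} = v_{4} + v_{10}  ⟹  sig = (2; 1,1)
  P = {10,11}:  v_{10} + v_{11} = v_{2} + v_{8}  ⟹  sig = (2; 1,1)
  P = {1,5}:  v_{1} + v_{5} = v_{4} + v_{7} + v_{10}  ⟹  sig = (2; 1,1,1)
  P = {9,11}:  v_{9} + v_{11} = v_{3} + v_{8} + v_{10}  ⟹  sig = (2; 1,1,1)
  P = {1,9}:  v_{1} + v_{9} = v_{2} + 2·v_{4} + v_{10}  ⟹  sig = (2; 1,1,2)
  P = {2,9}:  v_{2} + v_{9} = v_{3} + 2·v_{10}  ⟹  sig = (2; 1,2)
  P = {6,9}:  v_{6} + v_{9} = v_{3} + 2·v_{5}  ⟹  sig = (2; 1,2)
  P = {3,7,8}:  v_{3} + v_{7} + v_{8} = 0  ⟹  sig = (3; —)
  P = {2,4,7}:  v_{2} + v_{4} + v_{7} = v_{1}  ⟹  sig = (3; 1)
  P = {3,5,7}:  v_{3} + v_{5} + v_{7} = v_{4}  ⟹  sig = (3; 1)
  P = {3,5,10}:  v_{3} + v_{5} + v_{10} = v_{9}  ⟹  sig = (3; 1)
  P = {3,7,10}:  v_{3} + v_{7} + v_{10} = v_{2} + v_{4}  ⟹  sig = (3; 1,1)
  P = {1,3,10}:  v_{1} + v_{3} + v_{10} = 2·v_{2} + 2·v_{4}  ⟹  sig = (3; 2,2)

Signatures (|P|; sorted positive RHS coefficients), sorted:
    (2; —)
    (2; —)
    (2; 1)
    (2; 1)
    (2; 1)
    (2; 1)
    (2; 1,1)
    (2; 1,1)
    (2; 1,1)
    (2; 1,1)
    (2; 1,1)
    (2; 1,1,1)
    (2; 1,1,1)
    (2; 1,1,2)
    (2; 1,2)
    (2; 1,2)
    (3; —)
    (3; 1)
    (3; 1)
    (3; 1)
    (3; 1,1)
    (3; 2,2)


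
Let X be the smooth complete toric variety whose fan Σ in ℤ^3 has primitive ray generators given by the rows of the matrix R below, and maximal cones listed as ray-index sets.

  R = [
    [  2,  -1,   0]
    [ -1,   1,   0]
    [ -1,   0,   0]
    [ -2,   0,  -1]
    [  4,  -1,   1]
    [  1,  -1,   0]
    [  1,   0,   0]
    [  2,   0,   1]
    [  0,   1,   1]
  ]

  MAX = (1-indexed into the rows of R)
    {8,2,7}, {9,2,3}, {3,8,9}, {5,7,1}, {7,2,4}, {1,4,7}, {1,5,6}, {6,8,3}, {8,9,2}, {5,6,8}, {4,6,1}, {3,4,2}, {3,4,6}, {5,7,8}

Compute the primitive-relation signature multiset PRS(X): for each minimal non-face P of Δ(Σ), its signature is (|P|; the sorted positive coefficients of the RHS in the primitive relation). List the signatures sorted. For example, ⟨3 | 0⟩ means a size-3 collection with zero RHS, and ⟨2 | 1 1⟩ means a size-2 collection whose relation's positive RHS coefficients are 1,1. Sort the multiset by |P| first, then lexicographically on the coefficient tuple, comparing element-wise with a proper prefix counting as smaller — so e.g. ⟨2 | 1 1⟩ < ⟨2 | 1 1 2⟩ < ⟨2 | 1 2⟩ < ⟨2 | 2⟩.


|primitive collections| = 16. Relations:

  • {2,6}:  v_{2} + v_{6} = 0 — sig = ⟨2 | 0⟩
  • {3,7}:  v_{3} + v_{7} = 0 — sig = ⟨2 | 0⟩
  • {4,8}:  v_{4} + v_{8} = 0 — sig = ⟨2 | 0⟩
  • {1,2}:  v_{1} + v_{2} = v_{7} — sig = ⟨2 | 1⟩
  • {1,3}:  v_{1} + v_{3} = v_{6} — sig = ⟨2 | 1⟩
  • {1,8}:  v_{1} + v_{8} = v_{5} — sig = ⟨2 | 1⟩
  • {1,9}:  v_{1} + v_{9} = v_{8} — sig = ⟨2 | 1⟩
  • {4,5}:  v_{4} + v_{5} = v_{1} — sig = ⟨2 | 1⟩
  • {6,7}:  v_{6} + v_{7} = v_{1} — sig = ⟨2 | 1⟩
  • {2,5}:  v_{2} + v_{5} = v_{7} + v_{8} — sig = ⟨2 | 1 1⟩
  • {3,5}:  v_{3} + v_{5} = v_{6} + v_{8} — sig = ⟨2 | 1 1⟩
  • {4,9}:  v_{4} + v_{9} = v_{2} + v_{3} — sig = ⟨2 | 1 1⟩
  • {6,9}:  v_{6} + v_{9} = v_{3} + v_{8} — sig = ⟨2 | 1 1⟩
  • {7,9}:  v_{7} + v_{9} = v_{2} + v_{8} — sig = ⟨2 | 1 1⟩
  • {5,9}:  v_{5} + v_{9} = 2·v_{8} — sig = ⟨2 | 2⟩
  • {2,3,8}:  v_{2} + v_{3} + v_{8} = v_{9} — sig = ⟨3 | 1⟩

Hence PRS(X_Σ) =
{ ⟨2 | 0⟩ ×3,  ⟨2 | 1⟩ ×6,  ⟨2 | 1 1⟩ ×5,  ⟨2 | 2⟩,  ⟨3 | 1⟩ }


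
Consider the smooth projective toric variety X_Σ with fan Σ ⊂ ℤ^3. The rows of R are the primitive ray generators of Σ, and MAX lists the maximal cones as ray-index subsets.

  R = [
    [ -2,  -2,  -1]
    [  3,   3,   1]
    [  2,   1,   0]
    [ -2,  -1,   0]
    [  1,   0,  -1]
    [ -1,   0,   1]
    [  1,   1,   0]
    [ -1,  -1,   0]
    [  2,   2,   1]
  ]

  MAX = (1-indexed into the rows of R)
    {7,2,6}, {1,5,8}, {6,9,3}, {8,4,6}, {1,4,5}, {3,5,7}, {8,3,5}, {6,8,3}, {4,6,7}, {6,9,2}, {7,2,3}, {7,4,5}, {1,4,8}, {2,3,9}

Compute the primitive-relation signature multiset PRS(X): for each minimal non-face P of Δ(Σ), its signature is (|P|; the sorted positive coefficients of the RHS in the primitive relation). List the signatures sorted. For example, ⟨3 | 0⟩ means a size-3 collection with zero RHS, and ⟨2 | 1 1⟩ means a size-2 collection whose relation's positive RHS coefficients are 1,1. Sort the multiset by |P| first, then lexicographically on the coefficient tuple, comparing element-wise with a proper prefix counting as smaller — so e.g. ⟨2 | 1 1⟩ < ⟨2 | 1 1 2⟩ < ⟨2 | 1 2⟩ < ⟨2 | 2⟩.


Primitive collections (18):

  {1,9}:  v_{1} + v_{9} = 0 ; sig = ⟨2 | 0⟩
  {3,4}:  v_{3} + v_{4} = 0 ; sig = ⟨2 | 0⟩
  {5,6}:  v_{5} + v_{6} = 0 ; sig = ⟨2 | 0⟩
  {7,8}:  v_{7} + v_{8} = 0 ; sig = ⟨2 | 0⟩
  {1,2}:  v_{1} + v_{2} = v_{7} ; sig = ⟨2 | 1⟩
  {2,8}:  v_{2} + v_{8} = v_{9} ; sig = ⟨2 | 1⟩
  {7,9}:  v_{7} + v_{9} = v_{2} ; sig = ⟨2 | 1⟩
  {1,3}:  v_{1} + v_{3} = v_{5} + v_{8} ; sig = ⟨2 | 1 1⟩
  {1,6}:  v_{1} + v_{6} = v_{4} + v_{8} ; sig = ⟨2 | 1 1⟩
  {1,7}:  v_{1} + v_{7} = v_{4} + v_{5} ; sig = ⟨2 | 1 1⟩
  {4,9}:  v_{4} + v_{9} = v_{6} + v_{7} ; sig = ⟨2 | 1 1⟩
  {5,9}:  v_{5} + v_{9} = v_{3} + v_{7} ; sig = ⟨2 | 1 1⟩
  {8,9}:  v_{8} + v_{9} = v_{3} + v_{6} ; sig = ⟨2 | 1 1⟩
  {2,4}:  v_{2} + v_{4} = v_{6} + 2·v_{7} ; sig = ⟨2 | 1 2⟩
  {2,5}:  v_{2} + v_{5} = v_{3} + 2·v_{7} ; sig = ⟨2 | 1 2⟩
  {3,6,7}:  v_{3} + v_{6} + v_{7} = v_{9} ; sig = ⟨3 | 1⟩
  {4,5,8}:  v_{4} + v_{5} + v_{8} = v_{1} ; sig = ⟨3 | 1⟩
  {2,3,6}:  v_{2} + v_{3} + v_{6} = 2·v_{9} ; sig = ⟨3 | 2⟩

Signatures (|P|; sorted positive RHS coefficients), sorted:
[⟨2 | 0⟩, ⟨2 | 0⟩, ⟨2 | 0⟩, ⟨2 | 0⟩, ⟨2 | 1⟩, ⟨2 | 1⟩, ⟨2 | 1⟩, ⟨2 | 1 1⟩, ⟨2 | 1 1⟩, ⟨2 | 1 1⟩, ⟨2 | 1 1⟩, ⟨2 | 1 1⟩, ⟨2 | 1 1⟩, ⟨2 | 1 2⟩, ⟨2 | 1 2⟩, ⟨3 | 1⟩, ⟨3 | 1⟩, ⟨3 | 2⟩]


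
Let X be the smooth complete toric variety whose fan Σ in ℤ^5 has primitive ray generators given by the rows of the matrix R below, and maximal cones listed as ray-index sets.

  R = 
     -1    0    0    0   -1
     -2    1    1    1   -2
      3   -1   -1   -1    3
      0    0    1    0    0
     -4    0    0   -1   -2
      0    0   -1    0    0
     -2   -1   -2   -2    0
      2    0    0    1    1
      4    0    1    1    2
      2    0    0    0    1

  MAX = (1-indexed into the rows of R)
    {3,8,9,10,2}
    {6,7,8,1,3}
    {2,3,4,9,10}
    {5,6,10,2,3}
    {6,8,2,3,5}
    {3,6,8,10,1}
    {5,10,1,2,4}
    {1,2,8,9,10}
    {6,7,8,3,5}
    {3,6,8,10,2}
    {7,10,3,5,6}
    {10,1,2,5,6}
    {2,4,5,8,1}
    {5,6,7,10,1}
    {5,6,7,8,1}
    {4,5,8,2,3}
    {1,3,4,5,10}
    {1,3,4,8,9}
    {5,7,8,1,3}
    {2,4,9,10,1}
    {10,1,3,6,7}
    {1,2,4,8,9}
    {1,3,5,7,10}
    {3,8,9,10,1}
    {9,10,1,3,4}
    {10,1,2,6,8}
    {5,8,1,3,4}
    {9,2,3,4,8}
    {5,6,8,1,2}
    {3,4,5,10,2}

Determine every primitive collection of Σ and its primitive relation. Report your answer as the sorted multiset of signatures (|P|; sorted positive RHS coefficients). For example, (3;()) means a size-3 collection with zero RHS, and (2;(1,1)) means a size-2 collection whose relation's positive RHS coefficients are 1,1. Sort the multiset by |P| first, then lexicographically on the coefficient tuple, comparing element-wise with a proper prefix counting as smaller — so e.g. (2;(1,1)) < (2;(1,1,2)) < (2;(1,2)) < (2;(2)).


Σ has 11 primitive collections:

  {4,6}:  v_{4} + v_{6} = 0  ⇒ sig = (2;())
  {5,9}:  v_{5} + v_{9} = v_{4}  ⇒ sig = (2;(1))
  {2,7}:  v_{2} + v_{7} = v_{5} + v_{6}  ⇒ sig = (2;(1,1))
  {6,9}:  v_{6} + v_{9} = v_{8} + v_{10}  ⇒ sig = (2;(1,1))
  {7,9}:  v_{7} + v_{9} = v_{1} + v_{3}  ⇒ sig = (2;(1,1))
  {4,7}:  v_{4} + v_{7} = v_{1} + v_{3} + v_{5}  ⇒ sig = (2;(1,1,1))
  {1,2,3}:  v_{1} + v_{2} + v_{3} = 0  ⇒ sig = (3;())
  {5,8,10}:  v_{5} + v_{8} + v_{10} = 0  ⇒ sig = (3;())
  {4,8,10}:  v_{4} + v_{8} + v_{10} = v_{9}  ⇒ sig = (3;(1))
  {7,8,10}:  v_{7} + v_{8} + v_{10} = v_{1} + v_{3} + v_{6}  ⇒ sig = (3;(1,1,1))
  {1,3,5,6}:  v_{1} + v_{3} + v_{5} + v_{6} = v_{7}  ⇒ sig = (4;(1))

Sorted signature multiset PRS(X):
    (2;())
    (2;(1))
    (2;(1,1))
    (2;(1,1))
    (2;(1,1))
    (2;(1,1,1))
    (3;())
    (3;())
    (3;(1))
    (3;(1,1,1))
    (4;(1))
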